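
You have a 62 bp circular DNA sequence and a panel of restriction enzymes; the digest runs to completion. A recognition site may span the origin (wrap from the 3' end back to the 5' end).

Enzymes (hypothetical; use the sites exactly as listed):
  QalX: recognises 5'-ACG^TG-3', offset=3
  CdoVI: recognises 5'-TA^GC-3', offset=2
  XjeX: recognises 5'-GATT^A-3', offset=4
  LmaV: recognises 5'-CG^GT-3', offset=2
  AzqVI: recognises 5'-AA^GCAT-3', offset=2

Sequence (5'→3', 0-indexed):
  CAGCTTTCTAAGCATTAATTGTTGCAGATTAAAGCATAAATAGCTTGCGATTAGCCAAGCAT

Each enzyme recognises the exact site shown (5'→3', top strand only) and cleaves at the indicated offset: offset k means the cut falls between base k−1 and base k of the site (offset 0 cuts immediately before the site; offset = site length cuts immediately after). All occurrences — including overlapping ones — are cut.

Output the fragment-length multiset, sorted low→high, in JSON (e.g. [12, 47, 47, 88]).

[1,3,5,9,10,15,19]

Per-enzyme occurrences:
  QalX (ACGTG, off=3): no sites
  CdoVI (TAGC, off=2): starts [40, 51] → cuts [42, 53]
  XjeX (GATTA, off=4): starts [26, 48] → cuts [30, 52]
  LmaV (CGGT, off=2): no sites
  AzqVI (AAGCAT, off=2): starts [9, 31, 56] → cuts [11, 33, 58]

All cut coordinates (distinct, sorted): [11, 30, 33, 42, 52, 53, 58]

Fragment lengths:
  11→30: 19 bp
  30→33: 3 bp
  33→42: 9 bp
  42→52: 10 bp
  52→53: 1 bp
  53→58: 5 bp
  58→11 (wrap): 62-58+11 = 15 bp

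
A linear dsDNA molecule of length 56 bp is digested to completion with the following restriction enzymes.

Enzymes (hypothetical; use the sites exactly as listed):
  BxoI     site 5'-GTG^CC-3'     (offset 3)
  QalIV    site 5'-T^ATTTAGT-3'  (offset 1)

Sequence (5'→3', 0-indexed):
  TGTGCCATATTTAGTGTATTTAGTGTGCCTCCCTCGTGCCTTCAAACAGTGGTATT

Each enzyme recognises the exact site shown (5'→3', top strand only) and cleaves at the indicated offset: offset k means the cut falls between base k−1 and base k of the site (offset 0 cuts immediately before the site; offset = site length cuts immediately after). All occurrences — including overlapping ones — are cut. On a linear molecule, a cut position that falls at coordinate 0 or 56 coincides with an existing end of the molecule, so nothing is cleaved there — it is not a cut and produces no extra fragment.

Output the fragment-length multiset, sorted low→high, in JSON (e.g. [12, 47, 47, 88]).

[4,4,9,10,11,18]

Scan for sites:
  BxoI GTGCC/3: at [1, 24, 35] ⇒ [4, 27, 38]
  QalIV TATTTAGT/1: at [7, 16] ⇒ [8, 17]

All cut coordinates (distinct, sorted): [4, 8, 17, 27, 38]

Fragments:
  [0,4): 4 bp
  [4,8): 4 bp
  [8,17): 9 bp
  [17,27): 10 bp
  [27,38): 11 bp
  [38,56): 18 bp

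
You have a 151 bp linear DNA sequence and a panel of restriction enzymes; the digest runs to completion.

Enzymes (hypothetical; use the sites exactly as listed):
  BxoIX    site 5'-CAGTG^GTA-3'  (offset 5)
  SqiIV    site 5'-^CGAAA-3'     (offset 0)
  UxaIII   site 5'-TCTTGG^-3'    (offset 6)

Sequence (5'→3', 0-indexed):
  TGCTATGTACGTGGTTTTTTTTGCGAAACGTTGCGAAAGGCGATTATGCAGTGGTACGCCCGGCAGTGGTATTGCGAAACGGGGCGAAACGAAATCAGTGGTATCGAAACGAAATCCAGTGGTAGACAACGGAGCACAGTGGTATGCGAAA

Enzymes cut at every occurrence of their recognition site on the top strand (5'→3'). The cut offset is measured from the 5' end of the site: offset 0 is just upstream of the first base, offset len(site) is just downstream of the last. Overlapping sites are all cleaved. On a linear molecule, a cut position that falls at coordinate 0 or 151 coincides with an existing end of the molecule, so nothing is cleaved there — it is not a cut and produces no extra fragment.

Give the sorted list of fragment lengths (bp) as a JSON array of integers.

[4,5,5,5,5,6,10,10,11,12,15,20,20,23]

Site scan:
  BxoIX CAGTGGTA/5: at [48, 63, 95, 116, 136] ⇒ [53, 68, 100, 121, 141]
  SqiIV CGAAA/0: at [23, 33, 74, 84, 89, 104, 109, 146] ⇒ [23, 33, 74, 84, 89, 104, 109, 146]
  UxaIII (TCTTGG, off=6): no sites

Pooled cuts: [23, 33, 53, 68, 74, 84, 89, 100, 104, 109, 121, 141, 146]

Fragments:
  [0,23): 23 bp
  [23,33): 10 bp
  [33,53): 20 bp
  [53,68): 15 bp
  [68,74): 6 bp
  [74,84): 10 bp
  [84,89): 5 bp
  [89,100): 11 bp
  [100,104): 4 bp
  [104,109): 5 bp
  [109,121): 12 bp
  [121,141): 20 bp
  [141,146): 5 bp
  [146,151): 5 bp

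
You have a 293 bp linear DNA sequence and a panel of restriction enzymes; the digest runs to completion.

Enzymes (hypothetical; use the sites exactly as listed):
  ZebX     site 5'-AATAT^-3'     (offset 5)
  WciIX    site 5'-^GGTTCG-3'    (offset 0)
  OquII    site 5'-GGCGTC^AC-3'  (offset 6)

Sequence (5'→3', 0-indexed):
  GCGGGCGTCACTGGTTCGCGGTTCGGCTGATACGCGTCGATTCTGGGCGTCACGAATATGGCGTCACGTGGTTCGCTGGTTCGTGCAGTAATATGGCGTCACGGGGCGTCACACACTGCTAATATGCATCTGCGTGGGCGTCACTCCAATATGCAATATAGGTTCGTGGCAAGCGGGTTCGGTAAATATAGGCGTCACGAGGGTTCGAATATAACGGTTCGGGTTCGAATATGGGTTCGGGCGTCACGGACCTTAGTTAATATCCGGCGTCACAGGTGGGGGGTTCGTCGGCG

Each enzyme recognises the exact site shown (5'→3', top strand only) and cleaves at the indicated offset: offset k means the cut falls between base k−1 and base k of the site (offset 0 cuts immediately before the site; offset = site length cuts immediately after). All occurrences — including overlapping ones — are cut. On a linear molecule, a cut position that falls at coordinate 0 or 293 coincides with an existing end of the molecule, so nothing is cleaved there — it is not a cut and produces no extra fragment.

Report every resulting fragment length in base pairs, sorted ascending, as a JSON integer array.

Per-enzyme occurrences:
  ZebX AATAT/5: at [54, 89, 120, 147, 154, 184, 207, 227, 258] ⇒ [59, 94, 125, 152, 159, 189, 212, 232, 263]
  WciIX GGTTCG/0: at [12, 19, 69, 77, 160, 175, 201, 215, 221, 233, 281] ⇒ [12, 19, 69, 77, 160, 175, 201, 215, 221, 233, 281]
  OquII GGCGTCAC/6: at [3, 45, 59, 94, 104, 136, 190, 239, 265] ⇒ [9, 51, 65, 100, 110, 142, 196, 245, 271]

Pooled cuts: [9, 12, 19, 51, 59, 65, 69, 77, 94, 100, 110, 125, 142, 152, 159, 160, 175, 189, 196, 201, 212, 215, 221, 232, 233, 245, 263, 271, 281]

Fragments:
  [0,9): 9 bp
  [9,12): 3 bp
  [12,19): 7 bp
  [19,51): 32 bp
  [51,59): 8 bp
  [59,65): 6 bp
  [65,69): 4 bp
  [69,77): 8 bp
  [77,94): 17 bp
  [94,100): 6 bp
  [100,110): 10 bp
  [110,125): 15 bp
  [125,142): 17 bp
  [142,152): 10 bp
  [152,159): 7 bp
  [159,160): 1 bp
  [160,175): 15 bp
  [175,189): 14 bp
  [189,196): 7 bp
  [196,201): 5 bp
  [201,212): 11 bp
  [212,215): 3 bp
  [215,221): 6 bp
  [221,232): 11 bp
  [232,233): 1 bp
  [233,245): 12 bp
  [245,263): 18 bp
  [263,271): 8 bp
  [271,281): 10 bp
  [281,293): 12 bp

[1,1,3,3,4,5,6,6,6,7,7,7,8,8,8,9,10,10,10,11,11,12,12,14,15,15,17,17,18,32]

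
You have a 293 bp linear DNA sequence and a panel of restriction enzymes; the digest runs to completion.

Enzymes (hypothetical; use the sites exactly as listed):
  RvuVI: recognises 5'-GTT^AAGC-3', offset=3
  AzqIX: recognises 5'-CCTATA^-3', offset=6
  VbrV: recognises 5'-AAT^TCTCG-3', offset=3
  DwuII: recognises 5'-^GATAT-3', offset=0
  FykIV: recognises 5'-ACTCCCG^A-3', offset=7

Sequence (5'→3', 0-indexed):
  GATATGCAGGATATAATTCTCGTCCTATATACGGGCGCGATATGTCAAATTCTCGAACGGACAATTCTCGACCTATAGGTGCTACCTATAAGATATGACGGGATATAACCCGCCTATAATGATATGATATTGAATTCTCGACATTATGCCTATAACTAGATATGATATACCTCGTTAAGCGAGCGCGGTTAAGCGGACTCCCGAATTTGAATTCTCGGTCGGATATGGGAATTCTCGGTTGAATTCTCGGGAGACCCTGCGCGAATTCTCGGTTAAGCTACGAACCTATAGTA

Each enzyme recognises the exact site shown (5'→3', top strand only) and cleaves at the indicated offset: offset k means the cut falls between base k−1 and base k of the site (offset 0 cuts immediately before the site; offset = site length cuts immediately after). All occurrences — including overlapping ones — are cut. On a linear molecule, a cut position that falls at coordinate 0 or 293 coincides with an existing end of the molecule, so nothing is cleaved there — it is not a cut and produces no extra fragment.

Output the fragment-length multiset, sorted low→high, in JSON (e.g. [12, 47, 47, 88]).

[1,2,3,4,5,5,8,8,9,9,9,9,10,10,11,12,12,12,12,13,13,13,14,15,16,17,19,22]

Scan for sites:
  RvuVI (GTTAAGC, off=3): starts [173, 187, 271] → cuts [176, 190, 274]
  AzqIX (CCTATA, off=6): starts [23, 71, 84, 112, 148, 284] → cuts [29, 77, 90, 118, 154, 290]
  VbrV (AATTCTCG, off=3): starts [14, 47, 62, 132, 209, 229, 241, 263] → cuts [17, 50, 65, 135, 212, 232, 244, 266]
  DwuII (GATAT, off=0): starts [0, 9, 38, 91, 101, 120, 125, 158, 163, 221] → cuts [9, 38, 91, 101, 120, 125, 158, 163, 221] (position 0 is a terminus of the linear molecule — no cut)
  FykIV (ACTCCCGA, off=7): starts [196] → cuts [203]

Pooled cuts: [9, 17, 29, 38, 50, 65, 77, 90, 91, 101, 118, 120, 125, 135, 154, 158, 163, 176, 190, 203, 212, 221, 232, 244, 266, 274, 290]

Fragment lengths:
  [0,9): 9 bp
  [9,17): 8 bp
  [17,29): 12 bp
  [29,38): 9 bp
  [38,50): 12 bp
  [50,65): 15 bp
  [65,77): 12 bp
  [77,90): 13 bp
  [90,91): 1 bp
  [91,101): 10 bp
  [101,118): 17 bp
  [118,120): 2 bp
  [120,125): 5 bp
  [125,135): 10 bp
  [135,154): 19 bp
  [154,158): 4 bp
  [158,163): 5 bp
  [163,176): 13 bp
  [176,190): 14 bp
  [190,203): 13 bp
  [203,212): 9 bp
  [212,221): 9 bp
  [221,232): 11 bp
  [232,244): 12 bp
  [244,266): 22 bp
  [266,274): 8 bp
  [274,290): 16 bp
  [290,293): 3 bp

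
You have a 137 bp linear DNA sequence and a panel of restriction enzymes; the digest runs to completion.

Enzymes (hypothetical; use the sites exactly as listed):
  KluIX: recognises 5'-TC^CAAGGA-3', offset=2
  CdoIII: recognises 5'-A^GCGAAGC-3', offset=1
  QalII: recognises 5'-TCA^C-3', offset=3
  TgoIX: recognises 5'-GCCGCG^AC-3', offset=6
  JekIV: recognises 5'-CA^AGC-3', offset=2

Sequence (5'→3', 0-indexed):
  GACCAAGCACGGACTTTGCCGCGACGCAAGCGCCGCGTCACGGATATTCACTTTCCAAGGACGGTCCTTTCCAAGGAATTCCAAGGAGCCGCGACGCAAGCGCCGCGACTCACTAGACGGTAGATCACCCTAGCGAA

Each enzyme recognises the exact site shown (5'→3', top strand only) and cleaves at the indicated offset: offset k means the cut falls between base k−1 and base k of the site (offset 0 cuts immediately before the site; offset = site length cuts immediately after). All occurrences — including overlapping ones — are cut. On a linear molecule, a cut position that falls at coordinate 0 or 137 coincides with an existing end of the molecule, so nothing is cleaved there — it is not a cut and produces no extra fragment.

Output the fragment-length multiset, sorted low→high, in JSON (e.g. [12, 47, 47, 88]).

Scan for sites:
  KluIX TCCAAGGA/2: at [53, 69, 79] ⇒ [55, 71, 81]
  CdoIII (AGCGAAGC, off=1): no sites
  QalII TCAC/3: at [37, 47, 109, 124] ⇒ [40, 50, 112, 127]
  TgoIX GCCGCGAC/6: at [17, 87, 101] ⇒ [23, 93, 107]
  JekIV CAAGC/2: at [3, 26, 96] ⇒ [5, 28, 98]

All cut coordinates (distinct, sorted): [5, 23, 28, 40, 50, 55, 71, 81, 93, 98, 107, 112, 127]

Fragment lengths:
  [0,5): 5 bp
  [5,23): 18 bp
  [23,28): 5 bp
  [28,40): 12 bp
  [40,50): 10 bp
  [50,55): 5 bp
  [55,71): 16 bp
  [71,81): 10 bp
  [81,93): 12 bp
  [93,98): 5 bp
  [98,107): 9 bp
  [107,112): 5 bp
  [112,127): 15 bp
  [127,137): 10 bp

[5,5,5,5,5,9,10,10,10,12,12,15,16,18]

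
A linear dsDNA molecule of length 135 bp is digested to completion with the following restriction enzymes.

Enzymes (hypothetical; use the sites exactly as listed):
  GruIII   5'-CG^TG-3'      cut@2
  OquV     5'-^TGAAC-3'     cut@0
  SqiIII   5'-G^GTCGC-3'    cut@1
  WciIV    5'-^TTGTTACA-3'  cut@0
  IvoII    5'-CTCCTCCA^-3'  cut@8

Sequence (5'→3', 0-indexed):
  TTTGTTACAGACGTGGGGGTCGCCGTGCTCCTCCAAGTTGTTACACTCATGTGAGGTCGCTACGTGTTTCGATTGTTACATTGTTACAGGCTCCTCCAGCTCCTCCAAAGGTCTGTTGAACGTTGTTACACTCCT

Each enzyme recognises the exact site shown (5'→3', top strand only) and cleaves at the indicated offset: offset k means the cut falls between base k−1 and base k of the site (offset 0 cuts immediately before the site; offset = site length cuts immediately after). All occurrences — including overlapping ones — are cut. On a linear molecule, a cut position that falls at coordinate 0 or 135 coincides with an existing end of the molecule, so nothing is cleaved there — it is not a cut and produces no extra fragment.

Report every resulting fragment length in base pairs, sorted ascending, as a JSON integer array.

Scan for sites:
  GruIII CGTG/2: at [11, 23, 62] ⇒ [13, 25, 64]
  OquV TGAAC/0: at [116] ⇒ [116]
  SqiIII GGTCGC/1: at [17, 54] ⇒ [18, 55]
  WciIV TTGTTACA/0: at [1, 37, 72, 80, 122] ⇒ [1, 37, 72, 80, 122]
  IvoII CTCCTCCA/8: at [27, 90, 99] ⇒ [35, 98, 107]

Pooled cuts: [1, 13, 18, 25, 35, 37, 55, 64, 72, 80, 98, 107, 116, 122]

Fragment lengths:
  [0,1): 1 bp
  [1,13): 12 bp
  [13,18): 5 bp
  [18,25): 7 bp
  [25,35): 10 bp
  [35,37): 2 bp
  [37,55): 18 bp
  [55,64): 9 bp
  [64,72): 8 bp
  [72,80): 8 bp
  [80,98): 18 bp
  [98,107): 9 bp
  [107,116): 9 bp
  [116,122): 6 bp
  [122,135): 13 bp

[1,2,5,6,7,8,8,9,9,9,10,12,13,18,18]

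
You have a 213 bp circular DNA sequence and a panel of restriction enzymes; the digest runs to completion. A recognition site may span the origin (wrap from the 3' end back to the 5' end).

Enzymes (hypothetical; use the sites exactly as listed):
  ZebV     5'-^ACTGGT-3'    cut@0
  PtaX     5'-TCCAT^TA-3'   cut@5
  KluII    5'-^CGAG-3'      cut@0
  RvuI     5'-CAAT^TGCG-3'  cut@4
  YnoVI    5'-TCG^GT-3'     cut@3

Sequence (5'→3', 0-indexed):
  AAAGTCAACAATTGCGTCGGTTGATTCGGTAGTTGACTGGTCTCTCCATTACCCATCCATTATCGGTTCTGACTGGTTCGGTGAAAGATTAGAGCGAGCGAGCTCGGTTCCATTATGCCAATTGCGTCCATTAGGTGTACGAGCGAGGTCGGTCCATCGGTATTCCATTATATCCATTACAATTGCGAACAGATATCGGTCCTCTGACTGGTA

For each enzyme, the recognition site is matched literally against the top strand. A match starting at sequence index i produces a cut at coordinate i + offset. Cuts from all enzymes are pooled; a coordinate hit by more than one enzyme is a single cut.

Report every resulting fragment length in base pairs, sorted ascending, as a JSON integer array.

Per-enzyme occurrences:
  ZebV ACTGGT/0: at [35, 71, 206] ⇒ [35, 71, 206]
  PtaX TCCATTA/5: at [44, 55, 108, 126, 163, 172] ⇒ [49, 60, 113, 131, 168, 177]
  KluII CGAG/0: at [94, 98, 139, 143] ⇒ [94, 98, 139, 143]
  RvuI CAATTGCG/4: at [8, 118, 179] ⇒ [12, 122, 183]
  YnoVI TCGGT/3: at [16, 25, 62, 77, 103, 148, 156, 195] ⇒ [19, 28, 65, 80, 106, 151, 159, 198]

Pooled cuts: [12, 19, 28, 35, 49, 60, 65, 71, 80, 94, 98, 106, 113, 122, 131, 139, 143, 151, 159, 168, 177, 183, 198, 206]

Fragment lengths:
  12→19: 7 bp
  19→28: 9 bp
  28→35: 7 bp
  35→49: 14 bp
  49→60: 11 bp
  60→65: 5 bp
  65→71: 6 bp
  71→80: 9 bp
  80→94: 14 bp
  94→98: 4 bp
  98→106: 8 bp
  106→113: 7 bp
  113→122: 9 bp
  122→131: 9 bp
  131→139: 8 bp
  139→143: 4 bp
  143→151: 8 bp
  151→159: 8 bp
  159→168: 9 bp
  168→177: 9 bp
  177→183: 6 bp
  183→198: 15 bp
  198→206: 8 bp
  206→12 (wrap): 213-206+12 = 19 bp

[4,4,5,6,6,7,7,7,8,8,8,8,8,9,9,9,9,9,9,11,14,14,15,19]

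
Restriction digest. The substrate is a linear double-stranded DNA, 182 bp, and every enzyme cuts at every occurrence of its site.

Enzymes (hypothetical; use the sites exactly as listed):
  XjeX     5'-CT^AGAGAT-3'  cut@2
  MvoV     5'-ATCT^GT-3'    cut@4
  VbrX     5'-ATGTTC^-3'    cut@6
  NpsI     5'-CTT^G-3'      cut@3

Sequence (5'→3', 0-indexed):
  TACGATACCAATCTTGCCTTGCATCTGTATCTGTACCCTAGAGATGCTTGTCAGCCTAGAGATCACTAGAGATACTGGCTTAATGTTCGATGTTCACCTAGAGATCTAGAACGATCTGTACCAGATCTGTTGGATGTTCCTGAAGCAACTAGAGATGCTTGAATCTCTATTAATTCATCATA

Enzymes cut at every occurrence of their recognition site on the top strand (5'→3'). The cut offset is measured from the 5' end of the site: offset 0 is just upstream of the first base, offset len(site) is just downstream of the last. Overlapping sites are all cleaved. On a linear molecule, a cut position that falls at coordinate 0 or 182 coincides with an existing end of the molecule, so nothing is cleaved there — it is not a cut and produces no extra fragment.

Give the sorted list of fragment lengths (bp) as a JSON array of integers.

Per-enzyme occurrences:
  XjeX (CTAGAGAT, off=2): starts [37, 55, 65, 97, 148] → cuts [39, 57, 67, 99, 150]
  MvoV (ATCTGT, off=4): starts [22, 28, 113, 124] → cuts [26, 32, 117, 128]
  VbrX (ATGTTC, off=6): starts [82, 89, 133] → cuts [88, 95, 139]
  NpsI (CTTG, off=3): starts [12, 17, 46, 157] → cuts [15, 20, 49, 160]

All cut coordinates (distinct, sorted): [15, 20, 26, 32, 39, 49, 57, 67, 88, 95, 99, 117, 128, 139, 150, 160]

Fragments:
  [0,15): 15 bp
  [15,20): 5 bp
  [20,26): 6 bp
  [26,32): 6 bp
  [32,39): 7 bp
  [39,49): 10 bp
  [49,57): 8 bp
  [57,67): 10 bp
  [67,88): 21 bp
  [88,95): 7 bp
  [95,99): 4 bp
  [99,117): 18 bp
  [117,128): 11 bp
  [128,139): 11 bp
  [139,150): 11 bp
  [150,160): 10 bp
  [160,182): 22 bp

[4,5,6,6,7,7,8,10,10,10,11,11,11,15,18,21,22]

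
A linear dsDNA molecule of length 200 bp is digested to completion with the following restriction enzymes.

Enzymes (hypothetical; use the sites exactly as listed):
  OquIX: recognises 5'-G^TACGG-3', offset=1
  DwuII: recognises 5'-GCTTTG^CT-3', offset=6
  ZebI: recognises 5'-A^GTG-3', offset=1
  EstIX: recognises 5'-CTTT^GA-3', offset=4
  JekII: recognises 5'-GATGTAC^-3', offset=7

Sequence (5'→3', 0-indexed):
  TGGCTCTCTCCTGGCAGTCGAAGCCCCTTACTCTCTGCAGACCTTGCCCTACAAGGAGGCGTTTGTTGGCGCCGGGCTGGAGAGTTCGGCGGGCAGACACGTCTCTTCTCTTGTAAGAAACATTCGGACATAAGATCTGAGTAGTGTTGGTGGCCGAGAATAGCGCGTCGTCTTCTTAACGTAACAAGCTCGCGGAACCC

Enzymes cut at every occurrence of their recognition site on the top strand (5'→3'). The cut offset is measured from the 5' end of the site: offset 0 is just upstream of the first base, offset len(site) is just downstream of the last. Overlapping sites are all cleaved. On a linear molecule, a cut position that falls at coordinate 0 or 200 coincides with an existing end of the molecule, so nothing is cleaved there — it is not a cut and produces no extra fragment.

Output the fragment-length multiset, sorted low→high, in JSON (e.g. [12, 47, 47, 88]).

Scan for sites:
  OquIX (GTACGG, off=1): no sites
  DwuII (GCTTTGCT, off=6): no sites
  ZebI AGTG/1: at [142] ⇒ [143]
  EstIX (CTTTGA, off=4): no sites
  JekII (GATGTAC, off=7): no sites

All cut coordinates (distinct, sorted): [143]

Fragment lengths:
  [0,143): 143 bp
  [143,200): 57 bp

[57,143]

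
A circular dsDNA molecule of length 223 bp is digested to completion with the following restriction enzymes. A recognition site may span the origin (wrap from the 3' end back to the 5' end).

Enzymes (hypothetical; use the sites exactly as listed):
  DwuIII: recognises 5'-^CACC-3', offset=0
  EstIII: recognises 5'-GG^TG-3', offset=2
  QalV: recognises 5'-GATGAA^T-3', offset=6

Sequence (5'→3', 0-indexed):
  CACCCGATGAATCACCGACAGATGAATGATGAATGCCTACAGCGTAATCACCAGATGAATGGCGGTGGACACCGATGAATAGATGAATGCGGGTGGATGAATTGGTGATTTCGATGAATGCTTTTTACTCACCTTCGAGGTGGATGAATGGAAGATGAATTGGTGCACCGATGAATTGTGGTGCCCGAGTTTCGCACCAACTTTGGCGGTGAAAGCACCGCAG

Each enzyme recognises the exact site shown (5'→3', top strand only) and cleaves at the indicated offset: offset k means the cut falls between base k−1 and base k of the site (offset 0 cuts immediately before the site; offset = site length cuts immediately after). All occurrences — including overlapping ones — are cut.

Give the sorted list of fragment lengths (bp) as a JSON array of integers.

Site scan:
  DwuIII (CACC, off=0): starts [0, 12, 48, 69, 129, 165, 194, 215] → cuts [0, 12, 48, 69, 129, 165, 194, 215]
  EstIII (GGTG, off=2): starts [63, 91, 103, 138, 161, 179, 207] → cuts [65, 93, 105, 140, 163, 181, 209]
  QalV (GATGAAT, off=6): starts [5, 20, 27, 53, 73, 81, 95, 112, 142, 153, 169] → cuts [11, 26, 33, 59, 79, 87, 101, 118, 148, 159, 175]

All cut coordinates (distinct, sorted): [0, 11, 12, 26, 33, 48, 59, 65, 69, 79, 87, 93, 101, 105, 118, 129, 140, 148, 159, 163, 165, 175, 181, 194, 209, 215]

Fragments:
  0→11: 11 bp
  11→12: 1 bp
  12→26: 14 bp
  26→33: 7 bp
  33→48: 15 bp
  48→59: 11 bp
  59→65: 6 bp
  65→69: 4 bp
  69→79: 10 bp
  79→87: 8 bp
  87→93: 6 bp
  93→101: 8 bp
  101→105: 4 bp
  105→118: 13 bp
  118→129: 11 bp
  129→140: 11 bp
  140→148: 8 bp
  148→159: 11 bp
  159→163: 4 bp
  163→165: 2 bp
  165→175: 10 bp
  175→181: 6 bp
  181→194: 13 bp
  194→209: 15 bp
  209→215: 6 bp
  215→0 (wrap): 223-215+0 = 8 bp

[1,2,4,4,4,6,6,6,6,7,8,8,8,8,10,10,11,11,11,11,11,13,13,14,15,15]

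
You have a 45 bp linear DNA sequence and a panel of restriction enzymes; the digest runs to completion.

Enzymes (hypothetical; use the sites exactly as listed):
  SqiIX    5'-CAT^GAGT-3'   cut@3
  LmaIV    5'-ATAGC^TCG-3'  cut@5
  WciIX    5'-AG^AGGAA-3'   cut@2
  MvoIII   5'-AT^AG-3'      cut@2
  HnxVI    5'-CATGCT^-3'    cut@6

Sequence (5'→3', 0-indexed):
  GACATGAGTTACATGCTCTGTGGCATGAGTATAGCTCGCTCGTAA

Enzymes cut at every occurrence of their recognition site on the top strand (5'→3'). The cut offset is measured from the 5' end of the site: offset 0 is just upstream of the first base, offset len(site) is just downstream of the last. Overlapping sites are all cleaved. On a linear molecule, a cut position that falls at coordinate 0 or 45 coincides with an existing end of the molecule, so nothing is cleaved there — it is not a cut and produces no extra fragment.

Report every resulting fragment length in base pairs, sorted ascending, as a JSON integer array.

Site scan:
  SqiIX (CATGAGT, off=3): starts [2, 23] → cuts [5, 26]
  LmaIV (ATAGCTCG, off=5): starts [30] → cuts [35]
  WciIX (AGAGGAA, off=2): no sites
  MvoIII (ATAG, off=2): starts [30] → cuts [32]
  HnxVI (CATGCT, off=6): starts [11] → cuts [17]

All cut coordinates (distinct, sorted): [5, 17, 26, 32, 35]

Fragments:
  [0,5): 5 bp
  [5,17): 12 bp
  [17,26): 9 bp
  [26,32): 6 bp
  [32,35): 3 bp
  [35,45): 10 bp

[3,5,6,9,10,12]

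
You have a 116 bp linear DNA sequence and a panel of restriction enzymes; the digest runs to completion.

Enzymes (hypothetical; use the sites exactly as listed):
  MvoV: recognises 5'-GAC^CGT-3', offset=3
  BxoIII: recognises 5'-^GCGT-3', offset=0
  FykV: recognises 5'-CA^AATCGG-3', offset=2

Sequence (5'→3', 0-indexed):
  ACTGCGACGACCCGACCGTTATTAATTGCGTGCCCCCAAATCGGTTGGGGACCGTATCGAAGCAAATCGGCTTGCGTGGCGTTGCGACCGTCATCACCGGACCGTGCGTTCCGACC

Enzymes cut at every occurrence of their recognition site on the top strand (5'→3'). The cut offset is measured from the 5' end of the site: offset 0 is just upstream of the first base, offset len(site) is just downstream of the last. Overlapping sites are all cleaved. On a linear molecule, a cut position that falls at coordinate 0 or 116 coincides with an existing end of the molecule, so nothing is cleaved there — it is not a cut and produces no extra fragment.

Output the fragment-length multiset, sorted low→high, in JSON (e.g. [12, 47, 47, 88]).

[3,5,9,10,11,11,11,12,14,14,16]

Scan for sites:
  MvoV (GACCGT, off=3): starts [13, 49, 85, 99] → cuts [16, 52, 88, 102]
  BxoIII (GCGT, off=0): starts [27, 73, 78, 105] → cuts [27, 73, 78, 105]
  FykV (CAAATCGG, off=2): starts [36, 62] → cuts [38, 64]

All cut coordinates (distinct, sorted): [16, 27, 38, 52, 64, 73, 78, 88, 102, 105]

Fragments:
  [0,16): 16 bp
  [16,27): 11 bp
  [27,38): 11 bp
  [38,52): 14 bp
  [52,64): 12 bp
  [64,73): 9 bp
  [73,78): 5 bp
  [78,88): 10 bp
  [88,102): 14 bp
  [102,105): 3 bp
  [105,116): 11 bp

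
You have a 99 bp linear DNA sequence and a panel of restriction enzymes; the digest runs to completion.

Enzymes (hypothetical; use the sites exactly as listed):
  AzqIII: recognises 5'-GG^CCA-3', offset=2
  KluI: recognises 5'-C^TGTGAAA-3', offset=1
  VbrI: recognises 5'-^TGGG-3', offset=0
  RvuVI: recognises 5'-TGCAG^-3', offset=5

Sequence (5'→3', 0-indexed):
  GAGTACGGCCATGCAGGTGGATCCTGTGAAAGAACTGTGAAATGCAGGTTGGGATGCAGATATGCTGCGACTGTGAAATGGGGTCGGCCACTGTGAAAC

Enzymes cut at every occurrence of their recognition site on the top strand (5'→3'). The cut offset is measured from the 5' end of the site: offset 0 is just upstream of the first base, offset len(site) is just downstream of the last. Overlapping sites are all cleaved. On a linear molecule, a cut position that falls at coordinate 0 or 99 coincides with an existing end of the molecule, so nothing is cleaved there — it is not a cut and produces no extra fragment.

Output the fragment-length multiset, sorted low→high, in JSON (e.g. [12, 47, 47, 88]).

[2,4,7,8,8,8,8,9,10,11,12,12]

Site scan:
  AzqIII (GGCCA, off=2): starts [6, 85] → cuts [8, 87]
  KluI (CTGTGAAA, off=1): starts [23, 34, 70, 90] → cuts [24, 35, 71, 91]
  VbrI (TGGG, off=0): starts [49, 78] → cuts [49, 78]
  RvuVI (TGCAG, off=5): starts [11, 42, 54] → cuts [16, 47, 59]

All cut coordinates (distinct, sorted): [8, 16, 24, 35, 47, 49, 59, 71, 78, 87, 91]

Fragment lengths:
  [0,8): 8 bp
  [8,16): 8 bp
  [16,24): 8 bp
  [24,35): 11 bp
  [35,47): 12 bp
  [47,49): 2 bp
  [49,59): 10 bp
  [59,71): 12 bp
  [71,78): 7 bp
  [78,87): 9 bp
  [87,91): 4 bp
  [91,99): 8 bp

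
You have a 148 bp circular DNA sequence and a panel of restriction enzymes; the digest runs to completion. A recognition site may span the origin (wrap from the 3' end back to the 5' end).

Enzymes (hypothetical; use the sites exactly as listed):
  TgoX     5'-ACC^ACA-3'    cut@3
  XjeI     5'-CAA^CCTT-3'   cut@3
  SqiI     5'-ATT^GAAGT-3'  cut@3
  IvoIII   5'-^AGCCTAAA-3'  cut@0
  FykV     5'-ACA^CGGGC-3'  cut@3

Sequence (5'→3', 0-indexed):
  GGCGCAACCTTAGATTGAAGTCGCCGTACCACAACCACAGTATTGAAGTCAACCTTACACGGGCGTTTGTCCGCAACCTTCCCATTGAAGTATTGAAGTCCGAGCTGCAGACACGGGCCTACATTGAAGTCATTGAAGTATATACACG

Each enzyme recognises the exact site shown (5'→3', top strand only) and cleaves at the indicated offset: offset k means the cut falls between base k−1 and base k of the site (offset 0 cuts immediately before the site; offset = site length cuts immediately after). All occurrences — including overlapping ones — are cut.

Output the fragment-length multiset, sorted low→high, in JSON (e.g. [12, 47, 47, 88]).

[6,7,8,8,8,9,9,9,10,12,12,14,17,19]

Site scan:
  TgoX (ACCACA, off=3): starts [27, 33] → cuts [30, 36]
  XjeI (CAACCTT, off=3): starts [4, 49, 73] → cuts [7, 52, 76]
  SqiI (ATTGAAGT, off=3): starts [13, 41, 83, 91, 122, 131] → cuts [16, 44, 86, 94, 125, 134]
  IvoIII (AGCCTAAA, off=0): no sites
  FykV (ACACGGGC, off=3): starts [56, 110, 143] → cuts [59, 113, 146]

Pooled cuts: [7, 16, 30, 36, 44, 52, 59, 76, 86, 94, 113, 125, 134, 146]

Fragments:
  7→16: 9 bp
  16→30: 14 bp
  30→36: 6 bp
  36→44: 8 bp
  44→52: 8 bp
  52→59: 7 bp
  59→76: 17 bp
  76→86: 10 bp
  86→94: 8 bp
  94→113: 19 bp
  113→125: 12 bp
  125→134: 9 bp
  134→146: 12 bp
  146→7 (wrap): 148-146+7 = 9 bp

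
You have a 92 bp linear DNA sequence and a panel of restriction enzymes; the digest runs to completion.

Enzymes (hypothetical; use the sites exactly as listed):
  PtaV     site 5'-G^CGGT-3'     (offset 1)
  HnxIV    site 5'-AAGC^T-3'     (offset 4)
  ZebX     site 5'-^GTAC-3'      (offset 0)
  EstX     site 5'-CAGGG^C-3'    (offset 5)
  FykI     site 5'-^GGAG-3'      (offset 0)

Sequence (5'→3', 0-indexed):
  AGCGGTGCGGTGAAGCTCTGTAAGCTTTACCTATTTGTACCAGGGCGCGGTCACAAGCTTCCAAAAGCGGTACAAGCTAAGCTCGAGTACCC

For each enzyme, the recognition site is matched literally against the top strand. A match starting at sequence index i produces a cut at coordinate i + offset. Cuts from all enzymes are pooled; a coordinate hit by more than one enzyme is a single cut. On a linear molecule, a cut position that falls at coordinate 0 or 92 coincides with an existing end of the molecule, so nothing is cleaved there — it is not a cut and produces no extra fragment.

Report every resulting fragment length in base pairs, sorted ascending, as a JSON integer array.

Site scan:
  PtaV (GCGGT, off=1): starts [1, 6, 46, 66] → cuts [2, 7, 47, 67]
  HnxIV (AAGCT, off=4): starts [12, 21, 54, 73, 78] → cuts [16, 25, 58, 77, 82]
  ZebX (GTAC, off=0): starts [36, 69, 86] → cuts [36, 69, 86]
  EstX (CAGGGC, off=5): starts [40] → cuts [45]
  FykI (GGAG, off=0): no sites

All cut coordinates (distinct, sorted): [2, 7, 16, 25, 36, 45, 47, 58, 67, 69, 77, 82, 86]

Fragment lengths:
  [0,2): 2 bp
  [2,7): 5 bp
  [7,16): 9 bp
  [16,25): 9 bp
  [25,36): 11 bp
  [36,45): 9 bp
  [45,47): 2 bp
  [47,58): 11 bp
  [58,67): 9 bp
  [67,69): 2 bp
  [69,77): 8 bp
  [77,82): 5 bp
  [82,86): 4 bp
  [86,92): 6 bp

[2,2,2,4,5,5,6,8,9,9,9,9,11,11]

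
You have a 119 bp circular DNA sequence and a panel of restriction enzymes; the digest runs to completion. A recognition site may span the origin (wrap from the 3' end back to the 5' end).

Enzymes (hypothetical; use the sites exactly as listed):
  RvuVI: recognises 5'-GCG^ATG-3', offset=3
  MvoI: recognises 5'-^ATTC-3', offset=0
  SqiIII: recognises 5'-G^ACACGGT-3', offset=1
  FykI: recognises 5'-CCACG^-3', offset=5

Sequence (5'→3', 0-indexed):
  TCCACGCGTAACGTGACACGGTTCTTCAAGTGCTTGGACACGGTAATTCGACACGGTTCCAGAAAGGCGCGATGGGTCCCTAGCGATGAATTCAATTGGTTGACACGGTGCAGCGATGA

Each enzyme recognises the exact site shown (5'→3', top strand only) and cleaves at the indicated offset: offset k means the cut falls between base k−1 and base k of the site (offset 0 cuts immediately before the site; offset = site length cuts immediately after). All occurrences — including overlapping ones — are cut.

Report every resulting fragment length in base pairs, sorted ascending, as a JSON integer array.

Site scan:
  RvuVI (GCGATG, off=3): starts [68, 82, 112] → cuts [71, 85, 115]
  MvoI (ATTC, off=0): starts [45, 89] → cuts [45, 89]
  SqiIII (GACACGGT, off=1): starts [14, 36, 49, 101] → cuts [15, 37, 50, 102]
  FykI (CCACG, off=5): starts [1] → cuts [6]

Pooled cuts: [6, 15, 37, 45, 50, 71, 85, 89, 102, 115]

Fragment lengths:
  6→15: 9 bp
  15→37: 22 bp
  37→45: 8 bp
  45→50: 5 bp
  50→71: 21 bp
  71→85: 14 bp
  85→89: 4 bp
  89→102: 13 bp
  102→115: 13 bp
  115→6 (wrap): 119-115+6 = 10 bp

[4,5,8,9,10,13,13,14,21,22]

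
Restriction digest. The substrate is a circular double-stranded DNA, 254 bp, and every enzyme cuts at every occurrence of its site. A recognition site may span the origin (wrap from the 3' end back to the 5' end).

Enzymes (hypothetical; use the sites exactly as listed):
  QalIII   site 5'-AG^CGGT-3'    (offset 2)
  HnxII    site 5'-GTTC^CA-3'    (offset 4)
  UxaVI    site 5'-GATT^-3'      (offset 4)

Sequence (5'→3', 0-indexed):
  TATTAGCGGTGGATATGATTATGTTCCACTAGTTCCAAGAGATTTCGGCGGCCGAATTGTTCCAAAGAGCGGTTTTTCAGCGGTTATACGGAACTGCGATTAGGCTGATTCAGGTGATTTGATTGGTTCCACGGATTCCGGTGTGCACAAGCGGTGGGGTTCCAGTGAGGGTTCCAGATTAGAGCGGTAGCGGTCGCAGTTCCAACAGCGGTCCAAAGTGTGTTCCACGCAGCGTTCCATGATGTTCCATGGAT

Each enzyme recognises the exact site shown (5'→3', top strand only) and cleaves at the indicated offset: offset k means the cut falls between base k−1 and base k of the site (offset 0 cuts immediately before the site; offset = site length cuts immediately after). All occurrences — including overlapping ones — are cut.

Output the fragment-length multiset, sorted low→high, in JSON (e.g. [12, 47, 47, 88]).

[4,5,5,5,6,6,6,6,7,8,8,9,9,9,9,10,11,11,12,12,12,14,14,17,18,21]

Per-enzyme occurrences:
  QalIII (AGCGGT, off=2): starts [4, 67, 78, 149, 182, 188, 206] → cuts [6, 69, 80, 151, 184, 190, 208]
  HnxII (GTTCCA, off=4): starts [22, 31, 58, 125, 158, 170, 198, 221, 233, 243] → cuts [26, 35, 62, 129, 162, 174, 202, 225, 237, 247]
  UxaVI (GATT, off=4): starts [16, 40, 97, 106, 115, 120, 133, 176, 251] → cuts [1, 20, 44, 101, 110, 119, 124, 137, 180]

All cut coordinates (distinct, sorted): [1, 6, 20, 26, 35, 44, 62, 69, 80, 101, 110, 119, 124, 129, 137, 151, 162, 174, 180, 184, 190, 202, 208, 225, 237, 247]

Fragment lengths:
  1→6: 5 bp
  6→20: 14 bp
  20→26: 6 bp
  26→35: 9 bp
  35→44: 9 bp
  44→62: 18 bp
  62→69: 7 bp
  69→80: 11 bp
  80→101: 21 bp
  101→110: 9 bp
  110→119: 9 bp
  119→124: 5 bp
  124→129: 5 bp
  129→137: 8 bp
  137→151: 14 bp
  151→162: 11 bp
  162→174: 12 bp
  174→180: 6 bp
  180→184: 4 bp
  184→190: 6 bp
  190→202: 12 bp
  202→208: 6 bp
  208→225: 17 bp
  225→237: 12 bp
  237→247: 10 bp
  247→1 (wrap): 254-247+1 = 8 bp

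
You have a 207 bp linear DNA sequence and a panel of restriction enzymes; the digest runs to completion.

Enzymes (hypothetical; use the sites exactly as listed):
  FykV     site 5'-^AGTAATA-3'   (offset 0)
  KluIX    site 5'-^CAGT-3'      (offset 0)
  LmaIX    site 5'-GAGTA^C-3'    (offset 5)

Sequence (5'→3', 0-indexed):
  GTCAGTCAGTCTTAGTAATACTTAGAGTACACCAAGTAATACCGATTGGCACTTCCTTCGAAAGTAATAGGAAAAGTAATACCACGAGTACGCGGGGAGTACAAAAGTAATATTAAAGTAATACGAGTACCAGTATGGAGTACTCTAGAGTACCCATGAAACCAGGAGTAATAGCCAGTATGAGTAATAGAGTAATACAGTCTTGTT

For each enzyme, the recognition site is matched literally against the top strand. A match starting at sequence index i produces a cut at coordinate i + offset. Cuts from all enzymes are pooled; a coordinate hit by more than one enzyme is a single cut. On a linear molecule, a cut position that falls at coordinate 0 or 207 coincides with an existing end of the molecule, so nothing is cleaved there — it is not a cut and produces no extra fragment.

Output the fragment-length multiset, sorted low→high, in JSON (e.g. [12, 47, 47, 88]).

Site scan:
  FykV AGTAATA/0: at [13, 34, 62, 74, 105, 116, 166, 182, 190] ⇒ [13, 34, 62, 74, 105, 116, 166, 182, 190]
  KluIX CAGT/0: at [2, 6, 130, 175, 197] ⇒ [2, 6, 130, 175, 197]
  LmaIX GAGTAC/5: at [24, 85, 96, 124, 137, 147] ⇒ [29, 90, 101, 129, 142, 152]

All cut coordinates (distinct, sorted): [2, 6, 13, 29, 34, 62, 74, 90, 101, 105, 116, 129, 130, 142, 152, 166, 175, 182, 190, 197]

Fragment lengths:
  [0,2): 2 bp
  [2,6): 4 bp
  [6,13): 7 bp
  [13,29): 16 bp
  [29,34): 5 bp
  [34,62): 28 bp
  [62,74): 12 bp
  [74,90): 16 bp
  [90,101): 11 bp
  [101,105): 4 bp
  [105,116): 11 bp
  [116,129): 13 bp
  [129,130): 1 bp
  [130,142): 12 bp
  [142,152): 10 bp
  [152,166): 14 bp
  [166,175): 9 bp
  [175,182): 7 bp
  [182,190): 8 bp
  [190,197): 7 bp
  [197,207): 10 bp

[1,2,4,4,5,7,7,7,8,9,10,10,11,11,12,12,13,14,16,16,28]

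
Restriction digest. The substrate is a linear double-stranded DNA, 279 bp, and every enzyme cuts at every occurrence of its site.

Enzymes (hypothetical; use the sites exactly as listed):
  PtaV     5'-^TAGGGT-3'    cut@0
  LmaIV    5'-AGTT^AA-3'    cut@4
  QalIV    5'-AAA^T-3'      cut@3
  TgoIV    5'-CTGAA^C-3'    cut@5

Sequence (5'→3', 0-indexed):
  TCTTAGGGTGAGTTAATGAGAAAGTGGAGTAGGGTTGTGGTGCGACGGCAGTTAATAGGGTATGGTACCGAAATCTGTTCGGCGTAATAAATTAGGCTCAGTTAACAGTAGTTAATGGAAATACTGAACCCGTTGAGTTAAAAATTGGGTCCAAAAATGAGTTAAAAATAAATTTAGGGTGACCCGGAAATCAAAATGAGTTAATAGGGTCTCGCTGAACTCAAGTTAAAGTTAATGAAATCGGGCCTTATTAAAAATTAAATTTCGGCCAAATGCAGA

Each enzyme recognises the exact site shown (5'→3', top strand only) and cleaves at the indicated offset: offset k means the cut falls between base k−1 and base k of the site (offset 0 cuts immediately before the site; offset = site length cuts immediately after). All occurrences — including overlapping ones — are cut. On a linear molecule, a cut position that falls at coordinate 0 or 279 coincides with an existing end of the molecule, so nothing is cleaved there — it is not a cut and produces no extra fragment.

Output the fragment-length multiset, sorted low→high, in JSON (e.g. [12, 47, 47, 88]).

Site scan:
  PtaV (TAGGGT, off=0): starts [3, 29, 55, 174, 204] → cuts [3, 29, 55, 174, 204]
  LmaIV (AGTTAA, off=4): starts [10, 49, 99, 109, 135, 159, 198, 223, 229] → cuts [14, 53, 103, 113, 139, 163, 202, 227, 233]
  QalIV (AAAT, off=3): starts [70, 88, 118, 141, 154, 165, 169, 187, 193, 237, 254, 259, 270] → cuts [73, 91, 121, 144, 157, 168, 172, 190, 196, 240, 257, 262, 273]
  TgoIV (CTGAAC, off=5): starts [123, 214] → cuts [128, 219]

All cut coordinates (distinct, sorted): [3, 14, 29, 53, 55, 73, 91, 103, 113, 121, 128, 139, 144, 157, 163, 168, 172, 174, 190, 196, 202, 204, 219, 227, 233, 240, 257, 262, 273]

Fragments:
  [0,3): 3 bp
  [3,14): 11 bp
  [14,29): 15 bp
  [29,53): 24 bp
  [53,55): 2 bp
  [55,73): 18 bp
  [73,91): 18 bp
  [91,103): 12 bp
  [103,113): 10 bp
  [113,121): 8 bp
  [121,128): 7 bp
  [128,139): 11 bp
  [139,144): 5 bp
  [144,157): 13 bp
  [157,163): 6 bp
  [163,168): 5 bp
  [168,172): 4 bp
  [172,174): 2 bp
  [174,190): 16 bp
  [190,196): 6 bp
  [196,202): 6 bp
  [202,204): 2 bp
  [204,219): 15 bp
  [219,227): 8 bp
  [227,233): 6 bp
  [233,240): 7 bp
  [240,257): 17 bp
  [257,262): 5 bp
  [262,273): 11 bp
  [273,279): 6 bp

[2,2,2,3,4,5,5,5,6,6,6,6,6,7,7,8,8,10,11,11,11,12,13,15,15,16,17,18,18,24]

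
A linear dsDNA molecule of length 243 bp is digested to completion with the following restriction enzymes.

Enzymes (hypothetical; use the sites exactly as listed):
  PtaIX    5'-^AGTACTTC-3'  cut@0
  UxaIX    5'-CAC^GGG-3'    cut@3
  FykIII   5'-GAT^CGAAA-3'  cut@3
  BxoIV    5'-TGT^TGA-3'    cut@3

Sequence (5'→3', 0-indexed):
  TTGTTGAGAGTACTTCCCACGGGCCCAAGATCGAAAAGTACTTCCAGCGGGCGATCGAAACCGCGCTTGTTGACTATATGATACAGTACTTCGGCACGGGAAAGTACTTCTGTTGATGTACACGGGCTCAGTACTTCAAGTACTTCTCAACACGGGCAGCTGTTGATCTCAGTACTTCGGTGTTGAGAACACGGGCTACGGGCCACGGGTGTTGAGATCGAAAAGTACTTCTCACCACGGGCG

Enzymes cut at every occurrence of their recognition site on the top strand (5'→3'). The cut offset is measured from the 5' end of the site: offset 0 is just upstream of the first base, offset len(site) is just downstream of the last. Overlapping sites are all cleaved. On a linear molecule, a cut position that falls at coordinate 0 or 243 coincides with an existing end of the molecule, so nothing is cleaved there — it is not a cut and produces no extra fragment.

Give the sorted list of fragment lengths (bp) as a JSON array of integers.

Scan for sites:
  PtaIX (AGTACTTC, off=0): starts [8, 36, 84, 102, 129, 138, 170, 223] → cuts [8, 36, 84, 102, 129, 138, 170, 223]
  UxaIX (CACGGG, off=3): starts [17, 94, 120, 150, 189, 203, 235] → cuts [20, 97, 123, 153, 192, 206, 238]
  FykIII (GATCGAAA, off=3): starts [28, 52, 215] → cuts [31, 55, 218]
  BxoIV (TGTTGA, off=3): starts [1, 67, 110, 160, 180, 209] → cuts [4, 70, 113, 163, 183, 212]

All cut coordinates (distinct, sorted): [4, 8, 20, 31, 36, 55, 70, 84, 97, 102, 113, 123, 129, 138, 153, 163, 170, 183, 192, 206, 212, 218, 223, 238]

Fragments:
  [0,4): 4 bp
  [4,8): 4 bp
  [8,20): 12 bp
  [20,31): 11 bp
  [31,36): 5 bp
  [36,55): 19 bp
  [55,70): 15 bp
  [70,84): 14 bp
  [84,97): 13 bp
  [97,102): 5 bp
  [102,113): 11 bp
  [113,123): 10 bp
  [123,129): 6 bp
  [129,138): 9 bp
  [138,153): 15 bp
  [153,163): 10 bp
  [163,170): 7 bp
  [170,183): 13 bp
  [183,192): 9 bp
  [192,206): 14 bp
  [206,212): 6 bp
  [212,218): 6 bp
  [218,223): 5 bp
  [223,238): 15 bp
  [238,243): 5 bp

[4,4,5,5,5,5,6,6,6,7,9,9,10,10,11,11,12,13,13,14,14,15,15,15,19]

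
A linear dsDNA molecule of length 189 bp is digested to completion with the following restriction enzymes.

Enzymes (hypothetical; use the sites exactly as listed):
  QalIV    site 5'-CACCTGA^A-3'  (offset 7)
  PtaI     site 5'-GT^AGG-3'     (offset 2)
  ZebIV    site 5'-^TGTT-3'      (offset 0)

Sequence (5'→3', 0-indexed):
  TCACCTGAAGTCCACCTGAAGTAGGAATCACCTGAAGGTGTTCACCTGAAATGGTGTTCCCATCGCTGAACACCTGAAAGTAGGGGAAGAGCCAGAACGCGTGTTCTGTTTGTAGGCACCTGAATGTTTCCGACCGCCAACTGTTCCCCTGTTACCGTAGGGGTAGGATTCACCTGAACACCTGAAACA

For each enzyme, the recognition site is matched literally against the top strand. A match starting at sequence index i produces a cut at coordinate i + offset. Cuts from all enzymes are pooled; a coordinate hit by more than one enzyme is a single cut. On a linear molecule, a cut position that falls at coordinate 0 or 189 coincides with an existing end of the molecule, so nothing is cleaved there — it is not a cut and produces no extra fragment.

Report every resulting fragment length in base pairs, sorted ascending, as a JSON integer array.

[1,3,3,4,4,5,5,6,7,8,8,8,9,10,11,11,13,13,17,20,23]

Per-enzyme occurrences:
  QalIV (CACCTGAA, off=7): starts [1, 12, 28, 42, 70, 116, 170, 178] → cuts [8, 19, 35, 49, 77, 123, 177, 185]
  PtaI (GTAGG, off=2): starts [20, 79, 111, 156, 162] → cuts [22, 81, 113, 158, 164]
  ZebIV (TGTT, off=0): starts [38, 54, 101, 106, 124, 141, 149] → cuts [38, 54, 101, 106, 124, 141, 149]

Pooled cuts: [8, 19, 22, 35, 38, 49, 54, 77, 81, 101, 106, 113, 123, 124, 141, 149, 158, 164, 177, 185]

Fragments:
  [0,8): 8 bp
  [8,19): 11 bp
  [19,22): 3 bp
  [22,35): 13 bp
  [35,38): 3 bp
  [38,49): 11 bp
  [49,54): 5 bp
  [54,77): 23 bp
  [77,81): 4 bp
  [81,101): 20 bp
  [101,106): 5 bp
  [106,113): 7 bp
  [113,123): 10 bp
  [123,124): 1 bp
  [124,141): 17 bp
  [141,149): 8 bp
  [149,158): 9 bp
  [158,164): 6 bp
  [164,177): 13 bp
  [177,185): 8 bp
  [185,189): 4 bp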